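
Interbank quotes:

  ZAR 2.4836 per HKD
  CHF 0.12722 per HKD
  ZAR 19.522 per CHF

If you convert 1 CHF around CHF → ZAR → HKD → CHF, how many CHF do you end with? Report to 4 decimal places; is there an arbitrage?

Around CHF → ZAR → HKD → CHF: 1 × 19.522 ÷ 2.4836 × 0.12722 = 0.999996
Product ≈ 1 (deviation 0.000%, within rounding noise).

1.0000 (no arbitrage)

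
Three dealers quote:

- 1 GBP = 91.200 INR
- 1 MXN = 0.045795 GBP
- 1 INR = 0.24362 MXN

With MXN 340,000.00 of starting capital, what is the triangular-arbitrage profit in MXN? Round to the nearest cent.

Profitable loop is MXN → GBP → INR → MXN:
MXN 340,000.00 × 0.045795 = GBP 15,570.30
GBP 15,570.30 × 91.200 = INR 1,420,011.36
INR 1,420,011.36 × 0.24362 = MXN 345,943.17
Profit = MXN 345,943.17 − MXN 340,000.00

Profit: MXN 5,943.17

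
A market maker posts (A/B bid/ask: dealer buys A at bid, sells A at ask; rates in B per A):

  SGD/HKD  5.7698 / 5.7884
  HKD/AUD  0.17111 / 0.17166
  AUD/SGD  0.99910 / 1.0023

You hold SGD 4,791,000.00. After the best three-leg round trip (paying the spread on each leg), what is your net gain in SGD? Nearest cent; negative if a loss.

Net profit: SGD 19,617.17

Best loop SGD → AUD → HKD → SGD:
SGD 4,791,000.00 ÷ 1.0023 (buy AUD at ask) = AUD 4,780,005.99
AUD 4,780,005.99 ÷ 0.17166 (buy HKD at ask) = HKD 27,845,776.45
HKD 27,845,776.45 ÷ 5.7884 (buy SGD at ask) = SGD 4,810,617.17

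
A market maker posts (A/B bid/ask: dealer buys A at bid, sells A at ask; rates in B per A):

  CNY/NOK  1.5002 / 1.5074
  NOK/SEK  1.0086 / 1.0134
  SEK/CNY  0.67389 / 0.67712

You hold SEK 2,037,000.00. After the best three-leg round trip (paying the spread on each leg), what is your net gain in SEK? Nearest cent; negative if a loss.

Best loop SEK → CNY → NOK → SEK:
SEK 2,037,000.00 × 0.67389 (sell SEK at bid) = CNY 1,372,713.93
CNY 1,372,713.93 × 1.5002 (sell CNY at bid) = NOK 2,059,345.44
NOK 2,059,345.44 × 1.0086 (sell NOK at bid) = SEK 2,077,055.81

Net profit: SEK 40,055.81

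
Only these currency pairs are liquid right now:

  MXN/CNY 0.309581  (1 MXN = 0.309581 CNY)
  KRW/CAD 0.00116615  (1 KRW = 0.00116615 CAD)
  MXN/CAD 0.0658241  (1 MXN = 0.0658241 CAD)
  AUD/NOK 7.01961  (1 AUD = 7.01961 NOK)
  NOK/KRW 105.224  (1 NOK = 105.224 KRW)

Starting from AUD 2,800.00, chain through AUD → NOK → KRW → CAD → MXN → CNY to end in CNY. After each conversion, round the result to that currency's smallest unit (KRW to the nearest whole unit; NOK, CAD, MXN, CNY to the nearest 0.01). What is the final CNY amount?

AUD 2,800.00 × 7.01961 = NOK 19,654.91
NOK 19,654.91 × 105.224 = KRW 2,068,168
KRW 2,068,168 × 0.00116615 = CAD 2,411.79
CAD 2,411.79 ÷ 0.0658241 = MXN 36,639.92
MXN 36,639.92 × 0.309581 = CNY 11,343.02

CNY 11,343.02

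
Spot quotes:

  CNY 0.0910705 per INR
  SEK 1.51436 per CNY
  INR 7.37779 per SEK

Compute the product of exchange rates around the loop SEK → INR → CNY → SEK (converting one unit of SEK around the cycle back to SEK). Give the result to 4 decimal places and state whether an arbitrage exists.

1.0175 (arbitrage exists)

Around SEK → INR → CNY → SEK: 1 × 7.37779 × 0.0910705 × 1.51436 = 1.017497
Product > 1; profitable direction is SEK → INR → CNY → SEK.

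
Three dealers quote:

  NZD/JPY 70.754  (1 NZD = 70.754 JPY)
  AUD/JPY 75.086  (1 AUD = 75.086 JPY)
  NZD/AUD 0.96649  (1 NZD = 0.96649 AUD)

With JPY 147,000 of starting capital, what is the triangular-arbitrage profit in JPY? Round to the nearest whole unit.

Profit: JPY 3,773

Profitable loop is JPY → NZD → AUD → JPY:
JPY 147,000 ÷ 70.754 = NZD 2,077.62
NZD 2,077.62 × 0.96649 = AUD 2,008.00
AUD 2,008.00 × 75.086 = JPY 150,773
Profit = JPY 150,773 − JPY 147,000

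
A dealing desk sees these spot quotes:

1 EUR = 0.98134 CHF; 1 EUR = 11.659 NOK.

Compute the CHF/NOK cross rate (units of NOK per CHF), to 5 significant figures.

CHF/NOK = 11.881

1 CHF ÷ 0.98134 = 1.01901 EUR
1.01901 EUR × 11.659 = 11.8807 NOK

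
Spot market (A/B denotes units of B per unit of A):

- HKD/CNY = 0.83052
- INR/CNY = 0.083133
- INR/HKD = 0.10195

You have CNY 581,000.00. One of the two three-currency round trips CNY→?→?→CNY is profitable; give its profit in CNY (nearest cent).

Profitable loop is CNY → INR → HKD → CNY:
CNY 581,000.00 ÷ 0.083133 = INR 6,988,801.08
INR 6,988,801.08 × 0.10195 = HKD 712,508.27
HKD 712,508.27 × 0.83052 = CNY 591,752.37
Profit = CNY 591,752.37 − CNY 581,000.00

Profit: CNY 10,752.37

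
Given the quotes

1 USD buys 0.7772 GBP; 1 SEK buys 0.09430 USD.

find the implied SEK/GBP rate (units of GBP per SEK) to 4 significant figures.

1 SEK × 0.09430 = 0.0943 USD
0.0943 USD × 0.7772 = 0.07329 GBP

SEK/GBP = 0.07329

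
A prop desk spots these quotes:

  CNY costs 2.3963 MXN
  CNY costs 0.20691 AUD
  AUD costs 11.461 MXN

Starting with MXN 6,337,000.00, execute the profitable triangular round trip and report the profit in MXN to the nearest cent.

Profitable loop is MXN → AUD → CNY → MXN:
MXN 6,337,000.00 ÷ 11.461 = AUD 552,918.59
AUD 552,918.59 ÷ 0.20691 = CNY 2,672,266.17
CNY 2,672,266.17 × 2.3963 = MXN 6,403,551.43
Profit = MXN 6,403,551.43 − MXN 6,337,000.00

Profit: MXN 66,551.43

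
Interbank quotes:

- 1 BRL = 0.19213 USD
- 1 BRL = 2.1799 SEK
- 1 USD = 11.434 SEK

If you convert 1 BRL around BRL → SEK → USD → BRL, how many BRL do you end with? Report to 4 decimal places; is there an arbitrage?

0.9923 (arbitrage exists)

Around BRL → SEK → USD → BRL: 1 × 2.1799 ÷ 11.434 ÷ 0.19213 = 0.992300
Product < 1; profitable direction is BRL → USD → SEK → BRL.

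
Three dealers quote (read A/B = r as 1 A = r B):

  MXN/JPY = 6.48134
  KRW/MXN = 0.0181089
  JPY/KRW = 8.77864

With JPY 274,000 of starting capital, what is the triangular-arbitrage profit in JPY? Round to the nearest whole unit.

Profitable loop is JPY → KRW → MXN → JPY:
JPY 274,000 × 8.77864 = KRW 2,405,347
KRW 2,405,347 × 0.0181089 = MXN 43,558.19
MXN 43,558.19 × 6.48134 = JPY 282,315
Profit = JPY 282,315 − JPY 274,000

Profit: JPY 8,315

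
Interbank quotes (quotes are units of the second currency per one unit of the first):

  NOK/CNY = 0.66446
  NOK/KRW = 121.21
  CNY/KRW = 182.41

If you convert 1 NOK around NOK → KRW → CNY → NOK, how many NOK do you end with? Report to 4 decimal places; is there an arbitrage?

Around NOK → KRW → CNY → NOK: 1 × 121.21 ÷ 182.41 ÷ 0.66446 = 1.000048
Product ≈ 1 (deviation 0.005%, within rounding noise).

1.0000 (no arbitrage)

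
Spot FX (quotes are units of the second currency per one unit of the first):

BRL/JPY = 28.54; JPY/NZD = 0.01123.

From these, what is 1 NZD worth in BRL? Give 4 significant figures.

NZD/BRL = 3.120

1 NZD ÷ 0.01123 = 89.0472 JPY
89.0472 JPY ÷ 28.54 = 3.12008 BRL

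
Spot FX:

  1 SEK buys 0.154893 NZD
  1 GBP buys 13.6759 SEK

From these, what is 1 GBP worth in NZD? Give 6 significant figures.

GBP/NZD = 2.11830

1 GBP × 13.6759 = 13.6759 SEK
13.6759 SEK × 0.154893 = 2.1183 NZD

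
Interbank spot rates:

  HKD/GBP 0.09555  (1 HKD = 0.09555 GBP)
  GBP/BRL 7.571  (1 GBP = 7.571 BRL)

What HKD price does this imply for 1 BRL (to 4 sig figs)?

1 BRL ÷ 7.571 = 0.132083 GBP
0.132083 GBP ÷ 0.09555 = 1.38234 HKD

BRL/HKD = 1.382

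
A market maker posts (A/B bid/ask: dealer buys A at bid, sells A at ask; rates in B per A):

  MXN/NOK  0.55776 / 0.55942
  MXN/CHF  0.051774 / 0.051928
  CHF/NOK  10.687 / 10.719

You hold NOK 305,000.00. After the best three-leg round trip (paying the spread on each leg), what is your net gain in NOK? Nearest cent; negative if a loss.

Net profit: NOK 626.73

Best loop NOK → CHF → MXN → NOK:
NOK 305,000.00 ÷ 10.719 (buy CHF at ask) = CHF 28,454.15
CHF 28,454.15 ÷ 0.051928 (buy MXN at ask) = MXN 547,953.84
MXN 547,953.84 × 0.55776 (sell MXN at bid) = NOK 305,626.73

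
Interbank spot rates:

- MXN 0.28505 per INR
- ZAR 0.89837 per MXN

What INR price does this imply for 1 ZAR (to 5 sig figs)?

ZAR/INR = 3.9050

1 ZAR ÷ 0.89837 = 1.11313 MXN
1.11313 MXN ÷ 0.28505 = 3.90502 INR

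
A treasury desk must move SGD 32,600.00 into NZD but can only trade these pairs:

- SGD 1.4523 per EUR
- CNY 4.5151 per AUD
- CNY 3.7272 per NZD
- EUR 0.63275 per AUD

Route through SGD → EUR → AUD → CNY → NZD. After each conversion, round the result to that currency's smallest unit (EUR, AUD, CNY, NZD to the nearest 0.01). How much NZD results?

SGD 32,600.00 ÷ 1.4523 = EUR 22,447.15
EUR 22,447.15 ÷ 0.63275 = AUD 35,475.54
AUD 35,475.54 × 4.5151 = CNY 160,175.61
CNY 160,175.61 ÷ 3.7272 = NZD 42,974.78

NZD 42,974.78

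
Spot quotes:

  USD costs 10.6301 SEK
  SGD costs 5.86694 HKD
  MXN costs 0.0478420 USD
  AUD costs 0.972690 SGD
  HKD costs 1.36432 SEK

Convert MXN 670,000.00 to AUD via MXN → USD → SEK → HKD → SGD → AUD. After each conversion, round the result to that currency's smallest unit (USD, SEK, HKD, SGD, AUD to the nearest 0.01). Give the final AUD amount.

MXN 670,000.00 × 0.0478420 = USD 32,054.14
USD 32,054.14 × 10.6301 = SEK 340,738.71
SEK 340,738.71 ÷ 1.36432 = HKD 249,749.85
HKD 249,749.85 ÷ 5.86694 = SGD 42,569.01
SGD 42,569.01 ÷ 0.972690 = AUD 43,764.21

AUD 43,764.21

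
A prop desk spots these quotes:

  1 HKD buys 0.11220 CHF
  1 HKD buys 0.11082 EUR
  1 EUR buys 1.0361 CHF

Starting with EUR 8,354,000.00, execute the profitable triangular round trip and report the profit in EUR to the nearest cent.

Profit: EUR 195,120.40

Profitable loop is EUR → CHF → HKD → EUR:
EUR 8,354,000.00 × 1.0361 = CHF 8,655,579.40
CHF 8,655,579.40 ÷ 0.11220 = HKD 77,144,201.43
HKD 77,144,201.43 × 0.11082 = EUR 8,549,120.40
Profit = EUR 8,549,120.40 − EUR 8,354,000.00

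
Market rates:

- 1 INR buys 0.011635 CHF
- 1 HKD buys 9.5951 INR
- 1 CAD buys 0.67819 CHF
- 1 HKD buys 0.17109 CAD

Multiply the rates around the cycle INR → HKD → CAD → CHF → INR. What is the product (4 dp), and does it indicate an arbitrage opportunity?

1.0393 (arbitrage exists)

Around INR → HKD → CAD → CHF → INR: 1 ÷ 9.5951 × 0.17109 × 0.67819 ÷ 0.011635 = 1.039346
Product > 1; profitable direction is INR → HKD → CAD → CHF → INR.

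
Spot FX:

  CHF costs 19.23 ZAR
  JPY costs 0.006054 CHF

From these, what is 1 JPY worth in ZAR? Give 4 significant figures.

JPY/ZAR = 0.1164

1 JPY × 0.006054 = 0.006054 CHF
0.006054 CHF × 19.23 = 0.116418 ZAR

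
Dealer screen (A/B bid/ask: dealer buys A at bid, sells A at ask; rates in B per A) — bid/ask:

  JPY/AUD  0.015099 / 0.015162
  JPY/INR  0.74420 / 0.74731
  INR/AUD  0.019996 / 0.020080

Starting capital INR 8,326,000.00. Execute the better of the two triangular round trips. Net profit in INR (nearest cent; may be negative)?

Best loop INR → JPY → AUD → INR:
INR 8,326,000.00 ÷ 0.74731 (buy JPY at ask) = JPY 11,141,293
JPY 11,141,293 × 0.015099 (sell JPY at bid) = AUD 168,222.39
AUD 168,222.39 ÷ 0.020080 (buy INR at ask) = INR 8,377,609.05

Net profit: INR 51,609.05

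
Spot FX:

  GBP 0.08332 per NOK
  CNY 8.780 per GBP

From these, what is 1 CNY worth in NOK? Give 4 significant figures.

1 CNY ÷ 8.780 = 0.113895 GBP
0.113895 GBP ÷ 0.08332 = 1.36696 NOK

CNY/NOK = 1.367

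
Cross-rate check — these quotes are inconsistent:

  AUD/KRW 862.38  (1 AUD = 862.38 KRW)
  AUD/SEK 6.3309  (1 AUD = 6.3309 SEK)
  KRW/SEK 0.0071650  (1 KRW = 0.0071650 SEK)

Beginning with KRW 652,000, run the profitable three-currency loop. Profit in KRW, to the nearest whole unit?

Profit: KRW 16,033

Profitable loop is KRW → AUD → SEK → KRW:
KRW 652,000 ÷ 862.38 = AUD 756.05
AUD 756.05 × 6.3309 = SEK 4,786.46
SEK 4,786.46 ÷ 0.0071650 = KRW 668,033
Profit = KRW 668,033 − KRW 652,000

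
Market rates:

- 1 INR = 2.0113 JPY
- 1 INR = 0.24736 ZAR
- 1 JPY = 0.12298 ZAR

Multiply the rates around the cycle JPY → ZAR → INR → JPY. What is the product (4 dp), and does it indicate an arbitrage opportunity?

Around JPY → ZAR → INR → JPY: 1 × 0.12298 ÷ 0.24736 × 2.0113 = 0.999958
Product ≈ 1 (deviation 0.004%, within rounding noise).

1.0000 (no arbitrage)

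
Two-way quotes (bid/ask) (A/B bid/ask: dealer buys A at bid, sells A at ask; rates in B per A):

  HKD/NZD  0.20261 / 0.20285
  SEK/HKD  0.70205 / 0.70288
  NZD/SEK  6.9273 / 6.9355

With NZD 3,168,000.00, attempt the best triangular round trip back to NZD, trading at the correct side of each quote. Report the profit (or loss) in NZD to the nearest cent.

Best loop NZD → HKD → SEK → NZD:
NZD 3,168,000.00 ÷ 0.20285 (buy HKD at ask) = HKD 15,617,451.32
HKD 15,617,451.32 ÷ 0.70288 (buy SEK at ask) = SEK 22,219,228.49
SEK 22,219,228.49 ÷ 6.9355 (buy NZD at ask) = NZD 3,203,695.26

Net profit: NZD 35,695.26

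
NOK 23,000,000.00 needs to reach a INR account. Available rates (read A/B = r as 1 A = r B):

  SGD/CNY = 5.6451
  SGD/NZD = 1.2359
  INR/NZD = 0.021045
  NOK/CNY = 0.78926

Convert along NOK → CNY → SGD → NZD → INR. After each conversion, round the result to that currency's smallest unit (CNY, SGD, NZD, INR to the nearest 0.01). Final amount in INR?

NOK 23,000,000.00 × 0.78926 = CNY 18,152,980.00
CNY 18,152,980.00 ÷ 5.6451 = SGD 3,215,705.66
SGD 3,215,705.66 × 1.2359 = NZD 3,974,290.63
NZD 3,974,290.63 ÷ 0.021045 = INR 188,847,262.06

INR 188,847,262.06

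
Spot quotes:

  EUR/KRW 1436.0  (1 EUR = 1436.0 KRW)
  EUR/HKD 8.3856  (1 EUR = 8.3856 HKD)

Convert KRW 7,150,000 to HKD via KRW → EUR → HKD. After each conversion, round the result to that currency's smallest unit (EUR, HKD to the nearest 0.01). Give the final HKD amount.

HKD 41,752.82

KRW 7,150,000 ÷ 1436.0 = EUR 4,979.11
EUR 4,979.11 × 8.3856 = HKD 41,752.82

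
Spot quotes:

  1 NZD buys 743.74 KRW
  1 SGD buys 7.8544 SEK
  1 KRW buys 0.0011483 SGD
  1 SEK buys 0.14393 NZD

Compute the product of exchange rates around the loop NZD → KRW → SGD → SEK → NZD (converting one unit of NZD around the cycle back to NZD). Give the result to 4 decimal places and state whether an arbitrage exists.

Around NZD → KRW → SGD → SEK → NZD: 1 × 743.74 × 0.0011483 × 7.8544 × 0.14393 = 0.965475
Product < 1; profitable direction is NZD → SEK → SGD → KRW → NZD.

0.9655 (arbitrage exists)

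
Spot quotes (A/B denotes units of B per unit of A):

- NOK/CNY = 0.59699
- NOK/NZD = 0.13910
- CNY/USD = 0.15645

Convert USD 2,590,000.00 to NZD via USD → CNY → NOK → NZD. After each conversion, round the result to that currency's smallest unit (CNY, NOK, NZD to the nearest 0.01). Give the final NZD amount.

USD 2,590,000.00 ÷ 0.15645 = CNY 16,554,809.84
CNY 16,554,809.84 ÷ 0.59699 = NOK 27,730,464.23
NOK 27,730,464.23 × 0.13910 = NZD 3,857,307.57

NZD 3,857,307.57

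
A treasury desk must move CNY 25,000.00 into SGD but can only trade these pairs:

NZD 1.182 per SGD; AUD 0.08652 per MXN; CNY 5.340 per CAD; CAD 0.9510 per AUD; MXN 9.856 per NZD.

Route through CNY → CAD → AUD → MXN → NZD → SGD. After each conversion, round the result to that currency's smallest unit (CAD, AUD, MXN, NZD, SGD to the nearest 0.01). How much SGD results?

CNY 25,000.00 ÷ 5.340 = CAD 4,681.65
CAD 4,681.65 ÷ 0.9510 = AUD 4,922.87
AUD 4,922.87 ÷ 0.08652 = MXN 56,898.64
MXN 56,898.64 ÷ 9.856 = NZD 5,773.00
NZD 5,773.00 ÷ 1.182 = SGD 4,884.09

SGD 4,884.09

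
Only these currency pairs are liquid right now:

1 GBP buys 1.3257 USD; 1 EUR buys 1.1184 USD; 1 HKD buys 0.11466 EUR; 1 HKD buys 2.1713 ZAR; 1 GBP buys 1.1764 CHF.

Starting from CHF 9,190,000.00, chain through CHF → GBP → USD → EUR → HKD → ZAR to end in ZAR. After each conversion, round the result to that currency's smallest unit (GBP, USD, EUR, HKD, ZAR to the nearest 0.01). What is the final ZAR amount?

CHF 9,190,000.00 ÷ 1.1764 = GBP 7,811,968.72
GBP 7,811,968.72 × 1.3257 = USD 10,356,326.93
USD 10,356,326.93 ÷ 1.1184 = EUR 9,259,948.97
EUR 9,259,948.97 ÷ 0.11466 = HKD 80,760,064.28
HKD 80,760,064.28 × 2.1713 = ZAR 175,354,327.57

ZAR 175,354,327.57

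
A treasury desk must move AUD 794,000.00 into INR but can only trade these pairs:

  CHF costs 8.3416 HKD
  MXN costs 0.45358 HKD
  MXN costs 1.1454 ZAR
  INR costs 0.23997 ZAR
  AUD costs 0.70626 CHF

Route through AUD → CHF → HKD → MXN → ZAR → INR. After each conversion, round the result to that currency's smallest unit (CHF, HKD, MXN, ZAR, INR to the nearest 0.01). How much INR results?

AUD 794,000.00 × 0.70626 = CHF 560,770.44
CHF 560,770.44 × 8.3416 = HKD 4,677,722.70
HKD 4,677,722.70 ÷ 0.45358 = MXN 10,312,894.53
MXN 10,312,894.53 × 1.1454 = ZAR 11,812,389.39
ZAR 11,812,389.39 ÷ 0.23997 = INR 49,224,442.18

INR 49,224,442.18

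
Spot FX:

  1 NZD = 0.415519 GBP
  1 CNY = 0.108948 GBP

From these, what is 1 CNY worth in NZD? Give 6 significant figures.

1 CNY × 0.108948 = 0.108948 GBP
0.108948 GBP ÷ 0.415519 = 0.262197 NZD

CNY/NZD = 0.262197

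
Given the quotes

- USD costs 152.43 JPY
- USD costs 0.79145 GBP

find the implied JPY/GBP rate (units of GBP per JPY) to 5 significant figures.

1 JPY ÷ 152.43 = 0.00656039 USD
0.00656039 USD × 0.79145 = 0.00519222 GBP

JPY/GBP = 0.0051922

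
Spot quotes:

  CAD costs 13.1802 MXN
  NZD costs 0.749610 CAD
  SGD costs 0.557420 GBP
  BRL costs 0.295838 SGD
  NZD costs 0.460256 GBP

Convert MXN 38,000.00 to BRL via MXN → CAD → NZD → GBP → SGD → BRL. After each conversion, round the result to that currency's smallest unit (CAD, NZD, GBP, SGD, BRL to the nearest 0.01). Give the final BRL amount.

MXN 38,000.00 ÷ 13.1802 = CAD 2,883.11
CAD 2,883.11 ÷ 0.749610 = NZD 3,846.15
NZD 3,846.15 × 0.460256 = GBP 1,770.21
GBP 1,770.21 ÷ 0.557420 = SGD 3,175.72
SGD 3,175.72 ÷ 0.295838 = BRL 10,734.66

BRL 10,734.66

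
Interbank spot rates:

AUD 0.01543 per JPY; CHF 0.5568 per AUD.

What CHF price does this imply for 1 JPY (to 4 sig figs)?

1 JPY × 0.01543 = 0.01543 AUD
0.01543 AUD × 0.5568 = 0.00859142 CHF

JPY/CHF = 0.008591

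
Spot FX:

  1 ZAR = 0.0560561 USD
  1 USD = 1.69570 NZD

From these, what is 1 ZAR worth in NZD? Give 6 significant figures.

1 ZAR × 0.0560561 = 0.0560561 USD
0.0560561 USD × 1.69570 = 0.0950543 NZD

ZAR/NZD = 0.0950543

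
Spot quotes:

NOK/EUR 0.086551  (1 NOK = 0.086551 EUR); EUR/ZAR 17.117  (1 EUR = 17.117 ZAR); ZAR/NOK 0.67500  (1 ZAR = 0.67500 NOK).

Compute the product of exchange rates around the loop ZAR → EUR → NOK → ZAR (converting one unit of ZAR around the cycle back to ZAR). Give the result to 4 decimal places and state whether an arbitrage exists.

1.0000 (no arbitrage)

Around ZAR → EUR → NOK → ZAR: 1 ÷ 17.117 ÷ 0.086551 ÷ 0.67500 = 0.999992
Product ≈ 1 (deviation 0.001%, within rounding noise).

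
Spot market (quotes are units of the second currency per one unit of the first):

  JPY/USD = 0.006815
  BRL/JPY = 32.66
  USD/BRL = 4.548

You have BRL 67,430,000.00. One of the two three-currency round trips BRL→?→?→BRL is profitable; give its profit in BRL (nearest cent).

Profitable loop is BRL → JPY → USD → BRL:
BRL 67,430,000.00 × 32.66 = JPY 2,202,263,800
JPY 2,202,263,800 × 0.006815 = USD 15,008,427.80
USD 15,008,427.80 × 4.548 = BRL 68,258,329.62
Profit = BRL 68,258,329.62 − BRL 67,430,000.00

Profit: BRL 828,329.62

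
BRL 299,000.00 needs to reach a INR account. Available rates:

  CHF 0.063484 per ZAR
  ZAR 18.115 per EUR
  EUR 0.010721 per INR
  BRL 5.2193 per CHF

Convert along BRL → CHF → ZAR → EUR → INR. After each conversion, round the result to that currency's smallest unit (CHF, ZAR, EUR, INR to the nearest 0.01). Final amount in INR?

BRL 299,000.00 ÷ 5.2193 = CHF 57,287.38
CHF 57,287.38 ÷ 0.063484 = ZAR 902,390.84
ZAR 902,390.84 ÷ 18.115 = EUR 49,814.56
EUR 49,814.56 ÷ 0.010721 = INR 4,646,447.16

INR 4,646,447.16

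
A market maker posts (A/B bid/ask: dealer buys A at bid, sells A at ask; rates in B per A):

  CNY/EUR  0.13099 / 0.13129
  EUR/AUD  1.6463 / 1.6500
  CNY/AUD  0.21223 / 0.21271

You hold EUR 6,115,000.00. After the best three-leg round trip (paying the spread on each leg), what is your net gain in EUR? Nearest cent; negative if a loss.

Net profit: EUR 84,485.86

Best loop EUR → AUD → CNY → EUR:
EUR 6,115,000.00 × 1.6463 (sell EUR at bid) = AUD 10,067,124.50
AUD 10,067,124.50 ÷ 0.21271 (buy CNY at ask) = CNY 47,327,932.40
CNY 47,327,932.40 × 0.13099 (sell CNY at bid) = EUR 6,199,485.86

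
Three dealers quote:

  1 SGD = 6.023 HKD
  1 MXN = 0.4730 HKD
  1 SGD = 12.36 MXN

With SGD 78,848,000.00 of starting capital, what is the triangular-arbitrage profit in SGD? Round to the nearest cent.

Profit: SGD 2,383,399.11

Profitable loop is SGD → HKD → MXN → SGD:
SGD 78,848,000.00 × 6.023 = HKD 474,901,504.00
HKD 474,901,504.00 ÷ 0.4730 = MXN 1,004,020,093.02
MXN 1,004,020,093.02 ÷ 12.36 = SGD 81,231,399.11
Profit = SGD 81,231,399.11 − SGD 78,848,000.00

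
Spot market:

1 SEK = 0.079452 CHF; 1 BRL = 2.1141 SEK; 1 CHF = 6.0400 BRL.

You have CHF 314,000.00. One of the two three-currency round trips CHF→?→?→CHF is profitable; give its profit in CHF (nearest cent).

Profit: CHF 4,564.18

Profitable loop is CHF → BRL → SEK → CHF:
CHF 314,000.00 × 6.0400 = BRL 1,896,560.00
BRL 1,896,560.00 × 2.1141 = SEK 4,009,517.50
SEK 4,009,517.50 × 0.079452 = CHF 318,564.18
Profit = CHF 318,564.18 − CHF 314,000.00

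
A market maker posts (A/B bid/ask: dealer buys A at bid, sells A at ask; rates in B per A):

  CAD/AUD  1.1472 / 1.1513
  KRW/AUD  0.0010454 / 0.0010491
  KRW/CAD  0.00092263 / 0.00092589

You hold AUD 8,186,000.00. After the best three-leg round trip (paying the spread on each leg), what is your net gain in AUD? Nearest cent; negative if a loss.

Best loop AUD → KRW → CAD → AUD:
AUD 8,186,000.00 ÷ 0.0010491 (buy KRW at ask) = KRW 7,802,878,658
KRW 7,802,878,658 × 0.00092263 (sell KRW at bid) = CAD 7,199,169.94
CAD 7,199,169.94 × 1.1472 (sell CAD at bid) = AUD 8,258,887.75

Net profit: AUD 72,887.75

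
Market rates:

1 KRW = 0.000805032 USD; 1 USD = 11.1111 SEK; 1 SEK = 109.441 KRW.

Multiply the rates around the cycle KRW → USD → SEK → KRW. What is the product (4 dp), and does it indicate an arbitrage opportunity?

0.9789 (arbitrage exists)

Around KRW → USD → SEK → KRW: 1 × 0.000805032 × 11.1111 × 109.441 = 0.978927
Product < 1; profitable direction is KRW → SEK → USD → KRW.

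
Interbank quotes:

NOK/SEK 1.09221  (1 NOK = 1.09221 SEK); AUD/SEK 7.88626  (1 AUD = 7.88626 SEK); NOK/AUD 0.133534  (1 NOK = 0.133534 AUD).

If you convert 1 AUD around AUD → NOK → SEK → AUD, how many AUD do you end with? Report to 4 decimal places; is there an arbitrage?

1.0372 (arbitrage exists)

Around AUD → NOK → SEK → AUD: 1 ÷ 0.133534 × 1.09221 ÷ 7.88626 = 1.037154
Product > 1; profitable direction is AUD → NOK → SEK → AUD.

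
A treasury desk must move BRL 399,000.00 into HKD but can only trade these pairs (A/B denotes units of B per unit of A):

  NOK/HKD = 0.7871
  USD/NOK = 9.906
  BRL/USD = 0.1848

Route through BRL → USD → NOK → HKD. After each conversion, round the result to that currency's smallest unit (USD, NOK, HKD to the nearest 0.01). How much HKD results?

HKD 574,914.28

BRL 399,000.00 × 0.1848 = USD 73,735.20
USD 73,735.20 × 9.906 = NOK 730,420.89
NOK 730,420.89 × 0.7871 = HKD 574,914.28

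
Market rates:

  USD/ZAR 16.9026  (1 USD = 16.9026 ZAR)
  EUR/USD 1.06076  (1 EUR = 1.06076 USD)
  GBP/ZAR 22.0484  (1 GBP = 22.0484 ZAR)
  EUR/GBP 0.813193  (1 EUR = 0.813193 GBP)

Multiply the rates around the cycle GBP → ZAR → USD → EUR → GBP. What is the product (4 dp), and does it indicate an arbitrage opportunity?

1.0000 (no arbitrage)

Around GBP → ZAR → USD → EUR → GBP: 1 × 22.0484 ÷ 16.9026 ÷ 1.06076 × 0.813193 = 1.000000
Product ≈ 1 (deviation 0.000%, within rounding noise).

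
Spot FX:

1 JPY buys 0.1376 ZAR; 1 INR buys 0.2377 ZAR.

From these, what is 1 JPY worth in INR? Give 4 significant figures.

JPY/INR = 0.5789

1 JPY × 0.1376 = 0.1376 ZAR
0.1376 ZAR ÷ 0.2377 = 0.578881 INR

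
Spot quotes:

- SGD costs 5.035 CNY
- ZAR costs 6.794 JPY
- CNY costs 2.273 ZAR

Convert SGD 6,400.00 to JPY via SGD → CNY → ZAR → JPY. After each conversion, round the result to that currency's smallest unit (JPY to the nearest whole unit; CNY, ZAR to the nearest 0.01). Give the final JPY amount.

JPY 497,628

SGD 6,400.00 × 5.035 = CNY 32,224.00
CNY 32,224.00 × 2.273 = ZAR 73,245.15
ZAR 73,245.15 × 6.794 = JPY 497,628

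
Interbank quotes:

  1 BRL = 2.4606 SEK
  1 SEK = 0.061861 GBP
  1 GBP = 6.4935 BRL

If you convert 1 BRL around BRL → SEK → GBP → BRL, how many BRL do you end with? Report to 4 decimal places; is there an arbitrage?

Around BRL → SEK → GBP → BRL: 1 × 2.4606 × 0.061861 × 6.4935 = 0.988409
Product < 1; profitable direction is BRL → GBP → SEK → BRL.

0.9884 (arbitrage exists)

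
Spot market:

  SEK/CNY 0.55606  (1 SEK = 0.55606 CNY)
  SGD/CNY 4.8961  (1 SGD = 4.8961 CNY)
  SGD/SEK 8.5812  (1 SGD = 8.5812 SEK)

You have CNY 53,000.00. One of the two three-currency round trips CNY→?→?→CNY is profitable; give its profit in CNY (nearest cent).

Profit: CNY 1,382.16

Profitable loop is CNY → SEK → SGD → CNY:
CNY 53,000.00 ÷ 0.55606 = SEK 95,313.46
SEK 95,313.46 ÷ 8.5812 = SGD 11,107.24
SGD 11,107.24 × 4.8961 = CNY 54,382.16
Profit = CNY 54,382.16 − CNY 53,000.00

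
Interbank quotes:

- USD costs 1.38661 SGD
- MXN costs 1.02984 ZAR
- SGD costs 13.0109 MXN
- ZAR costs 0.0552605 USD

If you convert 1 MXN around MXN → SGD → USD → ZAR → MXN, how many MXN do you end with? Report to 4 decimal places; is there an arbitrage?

Around MXN → SGD → USD → ZAR → MXN: 1 ÷ 13.0109 ÷ 1.38661 ÷ 0.0552605 ÷ 1.02984 = 0.973988
Product < 1; profitable direction is MXN → ZAR → USD → SGD → MXN.

0.9740 (arbitrage exists)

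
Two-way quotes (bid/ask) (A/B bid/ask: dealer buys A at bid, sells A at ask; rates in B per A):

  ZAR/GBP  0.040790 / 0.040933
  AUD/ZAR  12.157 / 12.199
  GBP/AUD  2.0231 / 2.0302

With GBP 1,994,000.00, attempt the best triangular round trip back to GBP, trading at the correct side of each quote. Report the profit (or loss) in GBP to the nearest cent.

Net profit: GBP 6,426.62

Best loop GBP → AUD → ZAR → GBP:
GBP 1,994,000.00 × 2.0231 (sell GBP at bid) = AUD 4,034,061.40
AUD 4,034,061.40 × 12.157 (sell AUD at bid) = ZAR 49,042,084.44
ZAR 49,042,084.44 × 0.040790 (sell ZAR at bid) = GBP 2,000,426.62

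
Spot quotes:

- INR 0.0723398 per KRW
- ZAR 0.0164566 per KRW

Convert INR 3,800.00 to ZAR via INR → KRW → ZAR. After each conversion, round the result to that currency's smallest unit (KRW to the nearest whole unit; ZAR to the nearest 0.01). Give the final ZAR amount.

INR 3,800.00 ÷ 0.0723398 = KRW 52,530
KRW 52,530 × 0.0164566 = ZAR 864.47

ZAR 864.47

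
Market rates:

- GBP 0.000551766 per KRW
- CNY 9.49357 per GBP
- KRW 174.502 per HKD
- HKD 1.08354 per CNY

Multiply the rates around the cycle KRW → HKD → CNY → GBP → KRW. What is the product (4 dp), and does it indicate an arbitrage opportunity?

Around KRW → HKD → CNY → GBP → KRW: 1 ÷ 174.502 ÷ 1.08354 ÷ 9.49357 ÷ 0.000551766 = 1.009648
Product > 1; profitable direction is KRW → HKD → CNY → GBP → KRW.

1.0096 (arbitrage exists)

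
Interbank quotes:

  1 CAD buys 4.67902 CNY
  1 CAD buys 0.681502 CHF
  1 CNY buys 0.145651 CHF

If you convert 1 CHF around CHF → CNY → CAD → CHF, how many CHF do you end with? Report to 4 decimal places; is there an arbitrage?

Around CHF → CNY → CAD → CHF: 1 ÷ 0.145651 ÷ 4.67902 × 0.681502 = 0.999997
Product ≈ 1 (deviation 0.000%, within rounding noise).

1.0000 (no arbitrage)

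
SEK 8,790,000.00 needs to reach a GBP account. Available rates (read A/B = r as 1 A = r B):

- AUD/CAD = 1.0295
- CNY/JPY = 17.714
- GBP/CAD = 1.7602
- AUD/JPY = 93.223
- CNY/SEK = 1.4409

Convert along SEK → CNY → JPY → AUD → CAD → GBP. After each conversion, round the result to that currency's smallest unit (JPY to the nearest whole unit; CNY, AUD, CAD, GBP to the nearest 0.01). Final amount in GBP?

GBP 677,973.84

SEK 8,790,000.00 ÷ 1.4409 = CNY 6,100,353.95
CNY 6,100,353.95 × 17.714 = JPY 108,061,670
JPY 108,061,670 ÷ 93.223 = AUD 1,159,173.92
AUD 1,159,173.92 × 1.0295 = CAD 1,193,369.55
CAD 1,193,369.55 ÷ 1.7602 = GBP 677,973.84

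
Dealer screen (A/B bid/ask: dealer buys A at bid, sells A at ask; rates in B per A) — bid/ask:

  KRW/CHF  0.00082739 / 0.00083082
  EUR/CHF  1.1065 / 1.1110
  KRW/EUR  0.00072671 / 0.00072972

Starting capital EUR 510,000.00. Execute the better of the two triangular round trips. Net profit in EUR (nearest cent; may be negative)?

Net profit: EUR 10,487.30

Best loop EUR → KRW → CHF → EUR:
EUR 510,000.00 ÷ 0.00072972 (buy KRW at ask) = KRW 698,898,208
KRW 698,898,208 × 0.00082739 (sell KRW at bid) = CHF 578,261.39
CHF 578,261.39 ÷ 1.1110 (buy EUR at ask) = EUR 520,487.30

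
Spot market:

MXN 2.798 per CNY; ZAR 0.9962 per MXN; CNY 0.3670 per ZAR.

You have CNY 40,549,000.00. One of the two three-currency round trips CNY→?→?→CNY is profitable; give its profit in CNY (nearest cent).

Profitable loop is CNY → MXN → ZAR → CNY:
CNY 40,549,000.00 × 2.798 = MXN 113,456,102.00
MXN 113,456,102.00 × 0.9962 = ZAR 113,024,968.81
ZAR 113,024,968.81 × 0.3670 = CNY 41,480,163.55
Profit = CNY 41,480,163.55 − CNY 40,549,000.00

Profit: CNY 931,163.55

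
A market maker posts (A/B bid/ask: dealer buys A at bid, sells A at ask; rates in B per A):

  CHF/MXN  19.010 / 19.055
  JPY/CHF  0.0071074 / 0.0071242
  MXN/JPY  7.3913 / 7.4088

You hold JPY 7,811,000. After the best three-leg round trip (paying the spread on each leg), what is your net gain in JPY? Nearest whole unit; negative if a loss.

Best loop JPY → CHF → MXN → JPY:
JPY 7,811,000 × 0.0071074 (sell JPY at bid) = CHF 55,515.90
CHF 55,515.90 × 19.010 (sell CHF at bid) = MXN 1,055,357.29
MXN 1,055,357.29 × 7.3913 (sell MXN at bid) = JPY 7,800,462

Net result: JPY -10,538 (no profitable arbitrage after spreads)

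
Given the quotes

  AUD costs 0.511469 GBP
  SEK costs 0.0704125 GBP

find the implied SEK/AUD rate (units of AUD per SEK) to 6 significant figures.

1 SEK × 0.0704125 = 0.0704125 GBP
0.0704125 GBP ÷ 0.511469 = 0.137667 AUD

SEK/AUD = 0.137667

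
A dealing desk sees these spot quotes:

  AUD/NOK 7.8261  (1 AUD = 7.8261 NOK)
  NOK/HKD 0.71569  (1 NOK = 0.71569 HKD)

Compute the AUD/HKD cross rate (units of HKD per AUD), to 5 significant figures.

AUD/HKD = 5.6011

1 AUD × 7.8261 = 7.8261 NOK
7.8261 NOK × 0.71569 = 5.60106 HKD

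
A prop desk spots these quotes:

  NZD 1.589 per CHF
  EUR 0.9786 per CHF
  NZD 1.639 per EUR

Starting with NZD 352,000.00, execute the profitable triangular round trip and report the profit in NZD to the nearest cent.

Profitable loop is NZD → CHF → EUR → NZD:
NZD 352,000.00 ÷ 1.589 = CHF 221,522.97
CHF 221,522.97 × 0.9786 = EUR 216,782.38
EUR 216,782.38 × 1.639 = NZD 355,306.32
Profit = NZD 355,306.32 − NZD 352,000.00

Profit: NZD 3,306.32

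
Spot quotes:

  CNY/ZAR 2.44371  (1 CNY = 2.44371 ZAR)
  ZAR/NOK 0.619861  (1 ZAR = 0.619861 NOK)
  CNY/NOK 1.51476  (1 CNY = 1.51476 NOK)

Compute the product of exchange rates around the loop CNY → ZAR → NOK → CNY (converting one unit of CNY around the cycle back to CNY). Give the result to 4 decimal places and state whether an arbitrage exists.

1.0000 (no arbitrage)

Around CNY → ZAR → NOK → CNY: 1 × 2.44371 × 0.619861 ÷ 1.51476 = 1.000000
Product ≈ 1 (deviation 0.000%, within rounding noise).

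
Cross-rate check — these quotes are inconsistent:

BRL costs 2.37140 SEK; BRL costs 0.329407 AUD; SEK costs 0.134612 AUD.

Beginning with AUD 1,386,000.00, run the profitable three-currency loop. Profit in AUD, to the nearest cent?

Profit: AUD 44,235.20

Profitable loop is AUD → SEK → BRL → AUD:
AUD 1,386,000.00 ÷ 0.134612 = SEK 10,296,258.88
SEK 10,296,258.88 ÷ 2.37140 = BRL 4,341,848.22
BRL 4,341,848.22 × 0.329407 = AUD 1,430,235.20
Profit = AUD 1,430,235.20 − AUD 1,386,000.00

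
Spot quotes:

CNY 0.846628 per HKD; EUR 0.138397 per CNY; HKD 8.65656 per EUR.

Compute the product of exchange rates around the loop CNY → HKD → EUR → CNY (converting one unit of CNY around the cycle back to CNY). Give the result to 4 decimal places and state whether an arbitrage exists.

0.9859 (arbitrage exists)

Around CNY → HKD → EUR → CNY: 1 ÷ 0.846628 ÷ 8.65656 ÷ 0.138397 = 0.985906
Product < 1; profitable direction is CNY → EUR → HKD → CNY.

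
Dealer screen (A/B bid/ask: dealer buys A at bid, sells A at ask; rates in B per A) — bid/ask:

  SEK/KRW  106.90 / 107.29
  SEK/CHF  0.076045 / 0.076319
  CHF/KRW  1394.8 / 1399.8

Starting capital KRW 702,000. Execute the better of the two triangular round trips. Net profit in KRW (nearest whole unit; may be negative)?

Best loop KRW → CHF → SEK → KRW:
KRW 702,000 ÷ 1399.8 (buy CHF at ask) = CHF 501.50
CHF 501.50 ÷ 0.076319 (buy SEK at ask) = SEK 6,571.11
SEK 6,571.11 × 106.90 (sell SEK at bid) = KRW 702,451

Net profit: KRW 451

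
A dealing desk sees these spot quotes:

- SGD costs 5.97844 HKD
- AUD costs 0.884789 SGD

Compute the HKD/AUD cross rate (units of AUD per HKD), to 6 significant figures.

HKD/AUD = 0.189048

1 HKD ÷ 5.97844 = 0.167268 SGD
0.167268 SGD ÷ 0.884789 = 0.189048 AUD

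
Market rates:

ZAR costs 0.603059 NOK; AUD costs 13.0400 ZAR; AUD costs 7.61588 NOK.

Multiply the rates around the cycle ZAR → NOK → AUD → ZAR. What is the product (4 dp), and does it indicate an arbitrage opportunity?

1.0326 (arbitrage exists)

Around ZAR → NOK → AUD → ZAR: 1 × 0.603059 ÷ 7.61588 × 13.0400 = 1.032565
Product > 1; profitable direction is ZAR → NOK → AUD → ZAR.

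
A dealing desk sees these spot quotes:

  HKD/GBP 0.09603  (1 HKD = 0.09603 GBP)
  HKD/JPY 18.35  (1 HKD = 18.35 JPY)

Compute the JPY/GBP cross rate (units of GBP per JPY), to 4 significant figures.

JPY/GBP = 0.005233

1 JPY ÷ 18.35 = 0.0544959 HKD
0.0544959 HKD × 0.09603 = 0.00523324 GBP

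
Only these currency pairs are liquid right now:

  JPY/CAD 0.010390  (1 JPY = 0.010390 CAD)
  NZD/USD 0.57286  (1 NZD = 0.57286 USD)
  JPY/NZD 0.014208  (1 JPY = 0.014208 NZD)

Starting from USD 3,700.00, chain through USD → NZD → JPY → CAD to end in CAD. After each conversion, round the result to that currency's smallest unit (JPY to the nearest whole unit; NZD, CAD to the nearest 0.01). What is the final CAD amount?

USD 3,700.00 ÷ 0.57286 = NZD 6,458.82
NZD 6,458.82 ÷ 0.014208 = JPY 454,590
JPY 454,590 × 0.010390 = CAD 4,723.19

CAD 4,723.19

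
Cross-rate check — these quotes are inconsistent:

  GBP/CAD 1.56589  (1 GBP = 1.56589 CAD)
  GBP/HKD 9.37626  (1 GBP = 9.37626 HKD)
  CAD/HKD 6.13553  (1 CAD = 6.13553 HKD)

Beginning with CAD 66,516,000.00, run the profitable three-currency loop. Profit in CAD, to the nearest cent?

Profitable loop is CAD → HKD → GBP → CAD:
CAD 66,516,000.00 × 6.13553 = HKD 408,110,913.48
HKD 408,110,913.48 ÷ 9.37626 = GBP 43,525,980.88
GBP 43,525,980.88 × 1.56589 = CAD 68,156,898.20
Profit = CAD 68,156,898.20 − CAD 66,516,000.00

Profit: CAD 1,640,898.20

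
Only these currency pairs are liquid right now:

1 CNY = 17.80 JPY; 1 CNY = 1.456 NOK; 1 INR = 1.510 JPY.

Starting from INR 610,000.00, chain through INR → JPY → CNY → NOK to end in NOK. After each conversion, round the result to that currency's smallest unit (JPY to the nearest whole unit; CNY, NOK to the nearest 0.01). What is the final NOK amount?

NOK 75,343.91

INR 610,000.00 × 1.510 = JPY 921,100
JPY 921,100 ÷ 17.80 = CNY 51,747.19
CNY 51,747.19 × 1.456 = NOK 75,343.91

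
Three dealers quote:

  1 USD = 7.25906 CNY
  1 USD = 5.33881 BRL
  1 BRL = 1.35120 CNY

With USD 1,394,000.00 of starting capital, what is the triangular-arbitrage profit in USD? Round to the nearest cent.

Profitable loop is USD → CNY → BRL → USD:
USD 1,394,000.00 × 7.25906 = CNY 10,119,129.64
CNY 10,119,129.64 ÷ 1.35120 = BRL 7,488,994.70
BRL 7,488,994.70 ÷ 5.33881 = USD 1,402,746.06
Profit = USD 1,402,746.06 − USD 1,394,000.00

Profit: USD 8,746.06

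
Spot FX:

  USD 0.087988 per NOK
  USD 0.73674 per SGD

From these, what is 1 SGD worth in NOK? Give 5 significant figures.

SGD/NOK = 8.3732

1 SGD × 0.73674 = 0.73674 USD
0.73674 USD ÷ 0.087988 = 8.37319 NOK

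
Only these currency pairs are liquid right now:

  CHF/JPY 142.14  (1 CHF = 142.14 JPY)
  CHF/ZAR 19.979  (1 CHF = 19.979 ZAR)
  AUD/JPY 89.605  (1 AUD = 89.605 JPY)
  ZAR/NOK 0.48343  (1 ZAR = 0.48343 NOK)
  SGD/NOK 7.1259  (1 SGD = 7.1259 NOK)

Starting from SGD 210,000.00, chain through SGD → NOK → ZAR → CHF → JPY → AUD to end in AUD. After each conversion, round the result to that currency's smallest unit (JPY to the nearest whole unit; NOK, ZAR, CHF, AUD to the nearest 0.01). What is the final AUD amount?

SGD 210,000.00 × 7.1259 = NOK 1,496,439.00
NOK 1,496,439.00 ÷ 0.48343 = ZAR 3,095,461.60
ZAR 3,095,461.60 ÷ 19.979 = CHF 154,935.76
CHF 154,935.76 × 142.14 = JPY 22,022,569
JPY 22,022,569 ÷ 89.605 = AUD 245,773.89

AUD 245,773.89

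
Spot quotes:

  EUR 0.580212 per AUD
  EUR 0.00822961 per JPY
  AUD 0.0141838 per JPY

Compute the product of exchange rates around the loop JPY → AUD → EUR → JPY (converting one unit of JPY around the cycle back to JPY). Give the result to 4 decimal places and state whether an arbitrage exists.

1.0000 (no arbitrage)

Around JPY → AUD → EUR → JPY: 1 × 0.0141838 × 0.580212 ÷ 0.00822961 = 1.000000
Product ≈ 1 (deviation 0.000%, within rounding noise).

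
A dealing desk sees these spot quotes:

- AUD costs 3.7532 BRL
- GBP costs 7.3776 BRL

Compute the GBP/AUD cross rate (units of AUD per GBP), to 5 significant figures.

1 GBP × 7.3776 = 7.3776 BRL
7.3776 BRL ÷ 3.7532 = 1.96568 AUD

GBP/AUD = 1.9657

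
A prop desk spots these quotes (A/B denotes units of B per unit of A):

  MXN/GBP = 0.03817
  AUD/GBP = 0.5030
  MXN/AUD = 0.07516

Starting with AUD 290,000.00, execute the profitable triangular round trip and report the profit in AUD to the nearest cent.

Profitable loop is AUD → MXN → GBP → AUD:
AUD 290,000.00 ÷ 0.07516 = MXN 3,858,435.34
MXN 3,858,435.34 × 0.03817 = GBP 147,276.48
GBP 147,276.48 ÷ 0.5030 = AUD 292,796.18
Profit = AUD 292,796.18 − AUD 290,000.00

Profit: AUD 2,796.18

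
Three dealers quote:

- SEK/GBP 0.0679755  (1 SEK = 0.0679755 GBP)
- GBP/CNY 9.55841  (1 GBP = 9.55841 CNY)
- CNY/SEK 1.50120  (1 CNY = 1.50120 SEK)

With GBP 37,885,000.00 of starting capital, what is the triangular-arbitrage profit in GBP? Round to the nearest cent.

Profit: GBP 956,023.89

Profitable loop is GBP → SEK → CNY → GBP:
GBP 37,885,000.00 ÷ 0.0679755 = SEK 557,333,156.80
SEK 557,333,156.80 ÷ 1.50120 = CNY 371,258,431.12
CNY 371,258,431.12 ÷ 9.55841 = GBP 38,841,023.89
Profit = GBP 38,841,023.89 − GBP 37,885,000.00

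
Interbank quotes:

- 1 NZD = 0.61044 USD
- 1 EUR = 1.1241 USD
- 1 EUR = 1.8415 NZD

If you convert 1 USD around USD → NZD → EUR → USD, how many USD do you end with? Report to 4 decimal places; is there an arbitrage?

Around USD → NZD → EUR → USD: 1 ÷ 0.61044 ÷ 1.8415 × 1.1241 = 0.999978
Product ≈ 1 (deviation 0.002%, within rounding noise).

1.0000 (no arbitrage)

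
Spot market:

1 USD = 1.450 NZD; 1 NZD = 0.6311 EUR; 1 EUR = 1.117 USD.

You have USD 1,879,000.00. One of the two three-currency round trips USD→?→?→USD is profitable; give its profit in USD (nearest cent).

Profit: USD 41,640.74

Profitable loop is USD → NZD → EUR → USD:
USD 1,879,000.00 × 1.450 = NZD 2,724,550.00
NZD 2,724,550.00 × 0.6311 = EUR 1,719,463.50
EUR 1,719,463.50 × 1.117 = USD 1,920,640.74
Profit = USD 1,920,640.74 − USD 1,879,000.00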